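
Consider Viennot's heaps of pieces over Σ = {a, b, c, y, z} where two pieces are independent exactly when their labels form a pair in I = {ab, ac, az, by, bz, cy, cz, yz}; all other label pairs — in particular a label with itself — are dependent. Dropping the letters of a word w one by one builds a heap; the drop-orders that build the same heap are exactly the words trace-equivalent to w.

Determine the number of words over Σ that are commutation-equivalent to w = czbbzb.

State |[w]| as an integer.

0(c) covers ∅
1(z) covers ∅
2(b) covers 0:c
3(b) covers 2:b
4(z) covers 1:z
5(b) covers 3:b
floor of heap: 0:c, 1:z
completions by unplaced set U, small U first (add the entries for U minus each lowest piece of U):
  |U|=1: {4}:1  {5}:1
  |U|=2: {1,4}:1  {3,5}:1  {4,5}:2
  |U|=3: {1,4,5}:3  {2,3,5}:1  {3,4,5}:3
  |U|=4: {0,2,3,5}:1  {1,3,4,5}:6  {2,3,4,5}:4
  start at 0(c): 10
  start at 1(z): 5
sum over floor = 15

15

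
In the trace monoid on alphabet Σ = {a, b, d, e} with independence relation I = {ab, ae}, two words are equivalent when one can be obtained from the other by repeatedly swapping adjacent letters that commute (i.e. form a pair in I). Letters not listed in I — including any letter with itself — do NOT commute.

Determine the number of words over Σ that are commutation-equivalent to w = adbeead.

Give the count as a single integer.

#0=a has no predecessor
#1=d depends on [0:a]
#2=b depends on [1:d]
#3=e depends on [2:b]
#4=e depends on [3:e]
#5=a depends on [1:d]
#6=d depends on [4:e, 5:a]
sources: [0:a]
N(rest) = Σ N(rest − s) over sources s of rest; N(one piece) = 1:
  size 1 → [6]=1
  size 2 → [4,6]=1  [5,6]=1
  size 3 → [3,4,6]=1  [4,5,6]=2
  size 4 → [2,3,4,6]=1  [3,4,5,6]=3
  size 5 → [2,3,4,5,6]=4
  first=0(a) contributes 4

4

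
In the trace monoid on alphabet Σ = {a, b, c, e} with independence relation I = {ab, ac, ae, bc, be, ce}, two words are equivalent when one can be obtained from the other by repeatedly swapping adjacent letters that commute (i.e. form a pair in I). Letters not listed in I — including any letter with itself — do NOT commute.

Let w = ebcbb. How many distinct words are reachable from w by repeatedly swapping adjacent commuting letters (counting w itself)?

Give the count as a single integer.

20

piece 0:e — minimal
piece 1:b — minimal
piece 2:c — minimal
piece 3:b rests on {1:b}
piece 4:b rests on {3:b}
minimal pieces: {0:e, 1:b, 2:c}
ways to finish when only these pieces remain (= sum over removing one remaining piece with nothing left below it):
  1 left: {0}→1  {2}→1  {4}→1
  2 left: {0,2}→2  {0,4}→2  {2,4}→2  {3,4}→1
  3 left: {0,2,4}→6  {0,3,4}→3  {1,3,4}→1  {2,3,4}→3
  placing 0:e first → 4 extensions
  placing 1:b first → 12 extensions
  placing 2:c first → 4 extensions
total linear extensions = 20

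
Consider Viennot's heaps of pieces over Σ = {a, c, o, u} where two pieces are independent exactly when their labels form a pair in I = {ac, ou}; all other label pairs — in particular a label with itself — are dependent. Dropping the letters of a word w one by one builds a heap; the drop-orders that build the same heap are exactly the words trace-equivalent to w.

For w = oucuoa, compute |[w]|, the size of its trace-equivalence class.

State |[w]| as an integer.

4

drop 0:o onto floor
drop 1:u onto floor
drop 2:c onto {0:o, 1:u}
drop 3:u onto {2:c}
drop 4:o onto {2:c}
drop 5:a onto {3:u, 4:o}
ground layer = {0:o, 1:u}
drop-orders for the pieces not yet dropped (sum over which currently-grounded one goes next):
  1 to go: {5} 1
  2 to go: {3,5} 1  {4,5} 1
  3 to go: {3,4,5} 2
  4 to go: {2,3,4,5} 2
  if 0:o drops first: 2 orders
  if 1:u drops first: 2 orders
heap linearizations: 4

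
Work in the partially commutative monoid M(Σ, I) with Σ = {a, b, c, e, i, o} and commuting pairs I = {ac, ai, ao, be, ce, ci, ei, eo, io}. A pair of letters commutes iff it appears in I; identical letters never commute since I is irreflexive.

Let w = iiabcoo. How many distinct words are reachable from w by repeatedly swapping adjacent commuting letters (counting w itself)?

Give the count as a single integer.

0(i) covers ∅
1(i) covers 0:i
2(a) covers ∅
3(b) covers 1:i, 2:a
4(c) covers 3:b
5(o) covers 4:c
6(o) covers 5:o
floor of heap: 0:i, 2:a
completions by unplaced set U, small U first (add the entries for U minus each lowest piece of U):
  |U|=1: {6}:1
  |U|=2: {5,6}:1
  |U|=3: {4,5,6}:1
  |U|=4: {3,4,5,6}:1
  |U|=5: {1,3,4,5,6}:1  {2,3,4,5,6}:1
  start at 0(i): 2
  start at 2(a): 1
sum over floor = 3

3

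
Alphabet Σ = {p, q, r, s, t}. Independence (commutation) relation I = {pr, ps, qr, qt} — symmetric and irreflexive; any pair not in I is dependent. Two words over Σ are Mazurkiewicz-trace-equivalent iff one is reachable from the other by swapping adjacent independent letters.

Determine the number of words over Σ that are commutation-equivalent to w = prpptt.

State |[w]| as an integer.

drop 0:p onto floor
drop 1:r onto floor
drop 2:p onto {0:p}
drop 3:p onto {2:p}
drop 4:t onto {1:r, 3:p}
drop 5:t onto {4:t}
ground layer = {0:p, 1:r}
drop-orders for the pieces not yet dropped (sum over which currently-grounded one goes next):
  1 to go: {5} 1
  2 to go: {4,5} 1
  3 to go: {1,4,5} 1  {3,4,5} 1
  4 to go: {1,3,4,5} 2  {2,3,4,5} 1
  if 0:p drops first: 3 orders
  if 1:r drops first: 1 orders
heap linearizations: 4

4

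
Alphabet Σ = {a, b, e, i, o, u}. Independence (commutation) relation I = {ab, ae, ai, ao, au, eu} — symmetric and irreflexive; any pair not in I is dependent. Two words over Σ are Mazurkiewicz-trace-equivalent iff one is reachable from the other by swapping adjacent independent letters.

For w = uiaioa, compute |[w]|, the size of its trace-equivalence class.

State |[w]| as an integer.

15

0(u) covers ∅
1(i) covers 0:u
2(a) covers ∅
3(i) covers 1:i
4(o) covers 3:i
5(a) covers 2:a
floor of heap: 0:u, 2:a
completions by unplaced set U, small U first (add the entries for U minus each lowest piece of U):
  |U|=1: {4}:1  {5}:1
  |U|=2: {2,5}:1  {3,4}:1  {4,5}:2
  |U|=3: {1,3,4}:1  {2,4,5}:3  {3,4,5}:3
  |U|=4: {0,1,3,4}:1  {1,3,4,5}:4  {2,3,4,5}:6
  start at 0(u): 10
  start at 2(a): 5
sum over floor = 15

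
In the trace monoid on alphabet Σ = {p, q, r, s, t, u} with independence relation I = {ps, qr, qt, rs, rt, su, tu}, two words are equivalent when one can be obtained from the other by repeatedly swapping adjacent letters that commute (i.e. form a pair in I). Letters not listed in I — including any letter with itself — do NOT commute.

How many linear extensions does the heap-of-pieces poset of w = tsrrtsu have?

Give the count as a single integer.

piece 0:t — minimal
piece 1:s rests on {0:t}
piece 2:r — minimal
piece 3:r rests on {2:r}
piece 4:t rests on {1:s}
piece 5:s rests on {4:t}
piece 6:u rests on {3:r}
minimal pieces: {0:t, 2:r}
ways to finish when only these pieces remain (= sum over removing one remaining piece with nothing left below it):
  1 left: {5}→1  {6}→1
  2 left: {3,6}→1  {4,5}→1  {5,6}→2
  3 left: {1,4,5}→1  {2,3,6}→1  {3,5,6}→3  {4,5,6}→3
  4 left: {0,1,4,5}→1  {1,4,5,6}→4  {2,3,5,6}→4  {3,4,5,6}→6
  5 left: {0,1,4,5,6}→5  {1,3,4,5,6}→10  {2,3,4,5,6}→10
  placing 0:t first → 20 extensions
  placing 2:r first → 15 extensions
total linear extensions = 35

35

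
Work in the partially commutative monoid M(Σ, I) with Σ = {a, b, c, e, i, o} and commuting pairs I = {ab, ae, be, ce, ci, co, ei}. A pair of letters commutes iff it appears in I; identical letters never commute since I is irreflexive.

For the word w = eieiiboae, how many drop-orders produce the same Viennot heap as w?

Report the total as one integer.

30

0(e) covers ∅
1(i) covers ∅
2(e) covers 0:e
3(i) covers 1:i
4(i) covers 3:i
5(b) covers 4:i
6(o) covers 2:e, 5:b
7(a) covers 6:o
8(e) covers 6:o
floor of heap: 0:e, 1:i
completions by unplaced set U, small U first (add the entries for U minus each lowest piece of U):
  |U|=1: {7}:1  {8}:1
  |U|=2: {7,8}:2
  |U|=3: {6,7,8}:2
  |U|=4: {2,6,7,8}:2  {5,6,7,8}:2
  |U|=5: {0,2,6,7,8}:2  {2,5,6,7,8}:4  {4,5,6,7,8}:2
  |U|=6: {0,2,5,6,7,8}:6  {2,4,5,6,7,8}:6  {3,4,5,6,7,8}:2
  |U|=7: {0,2,4,5,6,7,8}:12  {1,3,4,5,6,7,8}:2  {2,3,4,5,6,7,8}:8
  start at 0(e): 10
  start at 1(i): 20
sum over floor = 30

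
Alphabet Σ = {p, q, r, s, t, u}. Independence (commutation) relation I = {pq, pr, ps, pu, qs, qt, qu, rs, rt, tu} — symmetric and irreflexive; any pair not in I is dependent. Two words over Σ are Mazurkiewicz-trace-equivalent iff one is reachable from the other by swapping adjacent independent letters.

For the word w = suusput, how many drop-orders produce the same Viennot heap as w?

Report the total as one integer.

drop 0:s onto floor
drop 1:u onto {0:s}
drop 2:u onto {1:u}
drop 3:s onto {2:u}
drop 4:p onto floor
drop 5:u onto {3:s}
drop 6:t onto {3:s, 4:p}
ground layer = {0:s, 4:p}
drop-orders for the pieces not yet dropped (sum over which currently-grounded one goes next):
  1 to go: {5} 1  {6} 1
  2 to go: {4,6} 1  {5,6} 2
  3 to go: {3,5,6} 2  {4,5,6} 3
  4 to go: {2,3,5,6} 2  {3,4,5,6} 5
  5 to go: {1,2,3,5,6} 2  {2,3,4,5,6} 7
  if 0:s drops first: 9 orders
  if 4:p drops first: 2 orders
heap linearizations: 11

11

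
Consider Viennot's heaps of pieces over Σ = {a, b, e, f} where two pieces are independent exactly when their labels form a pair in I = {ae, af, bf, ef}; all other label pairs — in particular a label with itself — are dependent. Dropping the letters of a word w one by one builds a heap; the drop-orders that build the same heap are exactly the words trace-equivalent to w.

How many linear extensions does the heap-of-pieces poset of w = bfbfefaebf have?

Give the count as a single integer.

630

drop 0:b onto floor
drop 1:f onto floor
drop 2:b onto {0:b}
drop 3:f onto {1:f}
drop 4:e onto {2:b}
drop 5:f onto {3:f}
drop 6:a onto {2:b}
drop 7:e onto {4:e}
drop 8:b onto {6:a, 7:e}
drop 9:f onto {5:f}
ground layer = {0:b, 1:f}
drop-orders for the pieces not yet dropped (sum over which currently-grounded one goes next):
  1 to go: {8} 1  {9} 1
  2 to go: {5,9} 1  {6,8} 1  {7,8} 1  {8,9} 2
  3 to go: {3,5,9} 1  {4,7,8} 1  {5,8,9} 3  {6,7,8} 2  {6,8,9} 3  {7,8,9} 3
  4 to go: {1,3,5,9} 1  {3,5,8,9} 4  {4,6,7,8} 3  {4,7,8,9} 4  {5,6,8,9} 6  {5,7,8,9} 6  {6,7,8,9} 8
  5 to go: {1,3,5,8,9} 5  {2,4,6,7,8} 3  {3,5,6,8,9} 10  {3,5,7,8,9} 10  {4,5,7,8,9} 10  {4,6,7,8,9} 15  {5,6,7,8,9} 20
  6 to go: {0,2,4,6,7,8} 3  {1,3,5,6,8,9} 15  {1,3,5,7,8,9} 15  {2,4,6,7,8,9} 18  {3,4,5,7,8,9} 20  {3,5,6,7,8,9} 40  {4,5,6,7,8,9} 45
  7 to go: {0,2,4,6,7,8,9} 21  {1,3,4,5,7,8,9} 35  {1,3,5,6,7,8,9} 70  {2,4,5,6,7,8,9} 63  {3,4,5,6,7,8,9} 105
  8 to go: {0,2,4,5,6,7,8,9} 84  {1,3,4,5,6,7,8,9} 210  {2,3,4,5,6,7,8,9} 168
  if 0:b drops first: 378 orders
  if 1:f drops first: 252 orders
heap linearizations: 630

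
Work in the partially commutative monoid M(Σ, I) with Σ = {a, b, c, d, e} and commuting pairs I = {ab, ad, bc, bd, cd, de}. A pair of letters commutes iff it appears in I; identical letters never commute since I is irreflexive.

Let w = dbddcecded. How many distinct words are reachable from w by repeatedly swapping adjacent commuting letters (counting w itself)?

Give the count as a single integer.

504

piece 0:d — minimal
piece 1:b — minimal
piece 2:d rests on {0:d}
piece 3:d rests on {2:d}
piece 4:c — minimal
piece 5:e rests on {1:b, 4:c}
piece 6:c rests on {5:e}
piece 7:d rests on {3:d}
piece 8:e rests on {6:c}
piece 9:d rests on {7:d}
minimal pieces: {0:d, 1:b, 4:c}
ways to finish when only these pieces remain (= sum over removing one remaining piece with nothing left below it):
  1 left: {8}→1  {9}→1
  2 left: {6,8}→1  {7,9}→1  {8,9}→2
  3 left: {3,7,9}→1  {5,6,8}→1  {6,8,9}→3  {7,8,9}→3
  4 left: {1,5,6,8}→1  {2,3,7,9}→1  {3,7,8,9}→4  {4,5,6,8}→1  {5,6,8,9}→4  {6,7,8,9}→6
  5 left: {0,2,3,7,9}→1  {1,4,5,6,8}→2  {1,5,6,8,9}→5  {2,3,7,8,9}→5  {3,6,7,8,9}→10  {4,5,6,8,9}→5  {5,6,7,8,9}→10
  6 left: {0,2,3,7,8,9}→6  {1,4,5,6,8,9}→12  {1,5,6,7,8,9}→15  {2,3,6,7,8,9}→15  {3,5,6,7,8,9}→20  {4,5,6,7,8,9}→15
  7 left: {0,2,3,6,7,8,9}→21  {1,3,5,6,7,8,9}→35  {1,4,5,6,7,8,9}→42  {2,3,5,6,7,8,9}→35  {3,4,5,6,7,8,9}→35
  8 left: {0,2,3,5,6,7,8,9}→56  {1,2,3,5,6,7,8,9}→70  {1,3,4,5,6,7,8,9}→112  {2,3,4,5,6,7,8,9}→70
  placing 0:d first → 252 extensions
  placing 1:b first → 126 extensions
  placing 4:c first → 126 extensions
total linear extensions = 504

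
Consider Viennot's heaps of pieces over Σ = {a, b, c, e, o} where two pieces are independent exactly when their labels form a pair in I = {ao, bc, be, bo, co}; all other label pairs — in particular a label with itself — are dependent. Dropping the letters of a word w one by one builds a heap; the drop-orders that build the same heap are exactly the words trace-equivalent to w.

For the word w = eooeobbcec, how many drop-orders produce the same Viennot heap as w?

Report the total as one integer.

90

piece 0:e — minimal
piece 1:o rests on {0:e}
piece 2:o rests on {1:o}
piece 3:e rests on {2:o}
piece 4:o rests on {3:e}
piece 5:b — minimal
piece 6:b rests on {5:b}
piece 7:c rests on {3:e}
piece 8:e rests on {4:o, 7:c}
piece 9:c rests on {8:e}
minimal pieces: {0:e, 5:b}
ways to finish when only these pieces remain (= sum over removing one remaining piece with nothing left below it):
  1 left: {6}→1  {9}→1
  2 left: {5,6}→1  {6,9}→2  {8,9}→1
  3 left: {4,8,9}→1  {5,6,9}→3  {6,8,9}→3  {7,8,9}→1
  4 left: {4,6,8,9}→4  {4,7,8,9}→2  {5,6,8,9}→6  {6,7,8,9}→4
  5 left: {3,4,7,8,9}→2  {4,5,6,8,9}→10  {4,6,7,8,9}→10  {5,6,7,8,9}→10
  6 left: {2,3,4,7,8,9}→2  {3,4,6,7,8,9}→12  {4,5,6,7,8,9}→30
  7 left: {1,2,3,4,7,8,9}→2  {2,3,4,6,7,8,9}→14  {3,4,5,6,7,8,9}→42
  8 left: {0,1,2,3,4,7,8,9}→2  {1,2,3,4,6,7,8,9}→16  {2,3,4,5,6,7,8,9}→56
  placing 0:e first → 72 extensions
  placing 5:b first → 18 extensions
total linear extensions = 90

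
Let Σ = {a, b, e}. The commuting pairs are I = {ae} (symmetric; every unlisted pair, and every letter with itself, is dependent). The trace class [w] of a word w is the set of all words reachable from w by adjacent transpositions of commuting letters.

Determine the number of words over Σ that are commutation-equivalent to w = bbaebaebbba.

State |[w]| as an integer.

4

0(b) covers ∅
1(b) covers 0:b
2(a) covers 1:b
3(e) covers 1:b
4(b) covers 2:a, 3:e
5(a) covers 4:b
6(e) covers 4:b
7(b) covers 5:a, 6:e
8(b) covers 7:b
9(b) covers 8:b
10(a) covers 9:b
floor of heap: 0:b
completions by unplaced set U, small U first (add the entries for U minus each lowest piece of U):
  |U|=1: {10}:1
  |U|=2: {9,10}:1
  |U|=3: {8,9,10}:1
  |U|=4: {7,8,9,10}:1
  |U|=5: {5,7,8,9,10}:1  {6,7,8,9,10}:1
  |U|=6: {5,6,7,8,9,10}:2
  |U|=7: {4,5,6,7,8,9,10}:2
  |U|=8: {2,4,5,6,7,8,9,10}:2  {3,4,5,6,7,8,9,10}:2
  |U|=9: {2,3,4,5,6,7,8,9,10}:4
  start at 0(b): 4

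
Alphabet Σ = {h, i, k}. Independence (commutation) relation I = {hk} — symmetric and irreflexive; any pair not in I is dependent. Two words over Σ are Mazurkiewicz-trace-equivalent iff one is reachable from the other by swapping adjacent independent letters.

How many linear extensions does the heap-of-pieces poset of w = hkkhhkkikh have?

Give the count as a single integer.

70

0(h) covers ∅
1(k) covers ∅
2(k) covers 1:k
3(h) covers 0:h
4(h) covers 3:h
5(k) covers 2:k
6(k) covers 5:k
7(i) covers 4:h, 6:k
8(k) covers 7:i
9(h) covers 7:i
floor of heap: 0:h, 1:k
completions by unplaced set U, small U first (add the entries for U minus each lowest piece of U):
  |U|=1: {8}:1  {9}:1
  |U|=2: {8,9}:2
  |U|=3: {7,8,9}:2
  |U|=4: {4,7,8,9}:2  {6,7,8,9}:2
  |U|=5: {3,4,7,8,9}:2  {4,6,7,8,9}:4  {5,6,7,8,9}:2
  |U|=6: {0,3,4,7,8,9}:2  {2,5,6,7,8,9}:2  {3,4,6,7,8,9}:6  {4,5,6,7,8,9}:6
  |U|=7: {0,3,4,6,7,8,9}:8  {1,2,5,6,7,8,9}:2  {2,4,5,6,7,8,9}:8  {3,4,5,6,7,8,9}:12
  |U|=8: {0,3,4,5,6,7,8,9}:20  {1,2,4,5,6,7,8,9}:10  {2,3,4,5,6,7,8,9}:20
  start at 0(h): 30
  start at 1(k): 40
sum over floor = 70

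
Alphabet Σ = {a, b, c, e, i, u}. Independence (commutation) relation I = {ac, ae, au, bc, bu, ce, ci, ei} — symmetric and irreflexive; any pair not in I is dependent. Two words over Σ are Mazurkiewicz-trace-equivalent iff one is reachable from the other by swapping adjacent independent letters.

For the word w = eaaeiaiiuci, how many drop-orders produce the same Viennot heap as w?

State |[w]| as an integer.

0(e) covers ∅
1(a) covers ∅
2(a) covers 1:a
3(e) covers 0:e
4(i) covers 2:a
5(a) covers 4:i
6(i) covers 5:a
7(i) covers 6:i
8(u) covers 3:e, 7:i
9(c) covers 8:u
10(i) covers 8:u
floor of heap: 0:e, 1:a
completions by unplaced set U, small U first (add the entries for U minus each lowest piece of U):
  |U|=1: {9}:1  {10}:1
  |U|=2: {9,10}:2
  |U|=3: {8,9,10}:2
  |U|=4: {3,8,9,10}:2  {7,8,9,10}:2
  |U|=5: {0,3,8,9,10}:2  {3,7,8,9,10}:4  {6,7,8,9,10}:2
  |U|=6: {0,3,7,8,9,10}:6  {3,6,7,8,9,10}:6  {5,6,7,8,9,10}:2
  |U|=7: {0,3,6,7,8,9,10}:12  {3,5,6,7,8,9,10}:8  {4,5,6,7,8,9,10}:2
  |U|=8: {0,3,5,6,7,8,9,10}:20  {2,4,5,6,7,8,9,10}:2  {3,4,5,6,7,8,9,10}:10
  |U|=9: {0,3,4,5,6,7,8,9,10}:30  {1,2,4,5,6,7,8,9,10}:2  {2,3,4,5,6,7,8,9,10}:12
  start at 0(e): 14
  start at 1(a): 42
sum over floor = 56

56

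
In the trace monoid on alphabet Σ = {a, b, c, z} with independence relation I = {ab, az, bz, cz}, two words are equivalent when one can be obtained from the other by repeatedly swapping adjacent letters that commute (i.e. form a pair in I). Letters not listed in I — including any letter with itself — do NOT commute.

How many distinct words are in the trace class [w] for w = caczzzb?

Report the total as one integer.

35

piece 0:c — minimal
piece 1:a rests on {0:c}
piece 2:c rests on {1:a}
piece 3:z — minimal
piece 4:z rests on {3:z}
piece 5:z rests on {4:z}
piece 6:b rests on {2:c}
minimal pieces: {0:c, 3:z}
ways to finish when only these pieces remain (= sum over removing one remaining piece with nothing left below it):
  1 left: {5}→1  {6}→1
  2 left: {2,6}→1  {4,5}→1  {5,6}→2
  3 left: {1,2,6}→1  {2,5,6}→3  {3,4,5}→1  {4,5,6}→3
  4 left: {0,1,2,6}→1  {1,2,5,6}→4  {2,4,5,6}→6  {3,4,5,6}→4
  5 left: {0,1,2,5,6}→5  {1,2,4,5,6}→10  {2,3,4,5,6}→10
  placing 0:c first → 20 extensions
  placing 3:z first → 15 extensions
total linear extensions = 35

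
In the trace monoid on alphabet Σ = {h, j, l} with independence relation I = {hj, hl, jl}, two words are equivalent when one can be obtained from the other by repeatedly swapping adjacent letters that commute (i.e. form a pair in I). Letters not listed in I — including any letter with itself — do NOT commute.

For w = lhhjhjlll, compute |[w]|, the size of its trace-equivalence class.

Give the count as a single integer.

1260

drop 0:l onto floor
drop 1:h onto floor
drop 2:h onto {1:h}
drop 3:j onto floor
drop 4:h onto {2:h}
drop 5:j onto {3:j}
drop 6:l onto {0:l}
drop 7:l onto {6:l}
drop 8:l onto {7:l}
ground layer = {0:l, 1:h, 3:j}
drop-orders for the pieces not yet dropped (sum over which currently-grounded one goes next):
  1 to go: {4} 1  {5} 1  {8} 1
  2 to go: {2,4} 1  {3,5} 1  {4,5} 2  {4,8} 2  {5,8} 2  {7,8} 1
  3 to go: {1,2,4} 1  {2,4,5} 3  {2,4,8} 3  {3,4,5} 3  {3,5,8} 3  {4,5,8} 6  {4,7,8} 3  {5,7,8} 3  {6,7,8} 1
  4 to go: {0,6,7,8} 1  {1,2,4,5} 4  {1,2,4,8} 4  {2,3,4,5} 6  {2,4,5,8} 12  {2,4,7,8} 6  {3,4,5,8} 12  {3,5,7,8} 6  {4,5,7,8} 12  {4,6,7,8} 4  {5,6,7,8} 4
  5 to go: {0,4,6,7,8} 5  {0,5,6,7,8} 5  {1,2,3,4,5} 10  {1,2,4,5,8} 20  {1,2,4,7,8} 10  {2,3,4,5,8} 30  {2,4,5,7,8} 30  {2,4,6,7,8} 10  {3,4,5,7,8} 30  {3,5,6,7,8} 10  {4,5,6,7,8} 20
  6 to go: {0,2,4,6,7,8} 15  {0,3,5,6,7,8} 15  {0,4,5,6,7,8} 30  {1,2,3,4,5,8} 60  {1,2,4,5,7,8} 60  {1,2,4,6,7,8} 20  {2,3,4,5,7,8} 90  {2,4,5,6,7,8} 60  {3,4,5,6,7,8} 60
  7 to go: {0,1,2,4,6,7,8} 35  {0,2,4,5,6,7,8} 105  {0,3,4,5,6,7,8} 105  {1,2,3,4,5,7,8} 210  {1,2,4,5,6,7,8} 140  {2,3,4,5,6,7,8} 210
  if 0:l drops first: 560 orders
  if 1:h drops first: 420 orders
  if 3:j drops first: 280 orders
heap linearizations: 1260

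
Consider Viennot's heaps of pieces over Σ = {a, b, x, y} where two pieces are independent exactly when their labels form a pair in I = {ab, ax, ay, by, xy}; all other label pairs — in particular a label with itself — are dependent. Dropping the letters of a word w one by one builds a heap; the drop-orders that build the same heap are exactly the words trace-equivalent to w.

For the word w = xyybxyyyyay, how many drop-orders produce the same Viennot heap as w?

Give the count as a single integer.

piece 0:x — minimal
piece 1:y — minimal
piece 2:y rests on {1:y}
piece 3:b rests on {0:x}
piece 4:x rests on {3:b}
piece 5:y rests on {2:y}
piece 6:y rests on {5:y}
piece 7:y rests on {6:y}
piece 8:y rests on {7:y}
piece 9:a — minimal
piece 10:y rests on {8:y}
minimal pieces: {0:x, 1:y, 9:a}
ways to finish when only these pieces remain (= sum over removing one remaining piece with nothing left below it):
  1 left: {4}→1  {9}→1  {10}→1
  2 left: {3,4}→1  {4,9}→2  {4,10}→2  {8,10}→1  {9,10}→2
  3 left: {0,3,4}→1  {3,4,9}→3  {3,4,10}→3  {4,8,10}→3  {4,9,10}→6  {7,8,10}→1  {8,9,10}→3
  4 left: {0,3,4,9}→4  {0,3,4,10}→4  {3,4,8,10}→6  {3,4,9,10}→12  {4,7,8,10}→4  {4,8,9,10}→12  {6,7,8,10}→1  {7,8,9,10}→4
  5 left: {0,3,4,8,10}→10  {0,3,4,9,10}→20  {3,4,7,8,10}→10  {3,4,8,9,10}→30  {4,6,7,8,10}→5  {4,7,8,9,10}→20  {5,6,7,8,10}→1  {6,7,8,9,10}→5
  6 left: {0,3,4,7,8,10}→20  {0,3,4,8,9,10}→60  {2,5,6,7,8,10}→1  {3,4,6,7,8,10}→15  {3,4,7,8,9,10}→60  {4,5,6,7,8,10}→6  {4,6,7,8,9,10}→30  {5,6,7,8,9,10}→6
  7 left: {0,3,4,6,7,8,10}→35  {0,3,4,7,8,9,10}→140  {1,2,5,6,7,8,10}→1  {2,4,5,6,7,8,10}→7  {2,5,6,7,8,9,10}→7  {3,4,5,6,7,8,10}→21  {3,4,6,7,8,9,10}→105  {4,5,6,7,8,9,10}→42
  8 left: {0,3,4,5,6,7,8,10}→56  {0,3,4,6,7,8,9,10}→280  {1,2,4,5,6,7,8,10}→8  {1,2,5,6,7,8,9,10}→8  {2,3,4,5,6,7,8,10}→28  {2,4,5,6,7,8,9,10}→56  {3,4,5,6,7,8,9,10}→168
  9 left: {0,2,3,4,5,6,7,8,10}→84  {0,3,4,5,6,7,8,9,10}→504  {1,2,3,4,5,6,7,8,10}→36  {1,2,4,5,6,7,8,9,10}→72  {2,3,4,5,6,7,8,9,10}→252
  placing 0:x first → 360 extensions
  placing 1:y first → 840 extensions
  placing 9:a first → 120 extensions
total linear extensions = 1320

1320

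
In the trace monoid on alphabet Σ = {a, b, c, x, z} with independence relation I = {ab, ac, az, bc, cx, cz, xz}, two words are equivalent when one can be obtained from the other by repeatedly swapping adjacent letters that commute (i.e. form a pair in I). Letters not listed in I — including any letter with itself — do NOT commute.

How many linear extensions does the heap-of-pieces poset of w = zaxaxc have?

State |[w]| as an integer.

drop 0:z onto floor
drop 1:a onto floor
drop 2:x onto {1:a}
drop 3:a onto {2:x}
drop 4:x onto {3:a}
drop 5:c onto floor
ground layer = {0:z, 1:a, 5:c}
drop-orders for the pieces not yet dropped (sum over which currently-grounded one goes next):
  1 to go: {0} 1  {4} 1  {5} 1
  2 to go: {0,4} 2  {0,5} 2  {3,4} 1  {4,5} 2
  3 to go: {0,3,4} 3  {0,4,5} 6  {2,3,4} 1  {3,4,5} 3
  4 to go: {0,2,3,4} 4  {0,3,4,5} 12  {1,2,3,4} 1  {2,3,4,5} 4
  if 0:z drops first: 5 orders
  if 1:a drops first: 20 orders
  if 5:c drops first: 5 orders
heap linearizations: 30

30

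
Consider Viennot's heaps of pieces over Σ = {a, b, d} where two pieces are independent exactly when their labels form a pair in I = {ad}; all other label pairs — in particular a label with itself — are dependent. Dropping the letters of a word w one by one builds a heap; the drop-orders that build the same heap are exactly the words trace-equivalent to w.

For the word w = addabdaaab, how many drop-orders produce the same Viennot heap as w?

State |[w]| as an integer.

24

piece 0:a — minimal
piece 1:d — minimal
piece 2:d rests on {1:d}
piece 3:a rests on {0:a}
piece 4:b rests on {2:d, 3:a}
piece 5:d rests on {4:b}
piece 6:a rests on {4:b}
piece 7:a rests on {6:a}
piece 8:a rests on {7:a}
piece 9:b rests on {5:d, 8:a}
minimal pieces: {0:a, 1:d}
ways to finish when only these pieces remain (= sum over removing one remaining piece with nothing left below it):
  1 left: {9}→1
  2 left: {5,9}→1  {8,9}→1
  3 left: {5,8,9}→2  {7,8,9}→1
  4 left: {5,7,8,9}→3  {6,7,8,9}→1
  5 left: {5,6,7,8,9}→4
  6 left: {4,5,6,7,8,9}→4
  7 left: {2,4,5,6,7,8,9}→4  {3,4,5,6,7,8,9}→4
  8 left: {0,3,4,5,6,7,8,9}→4  {1,2,4,5,6,7,8,9}→4  {2,3,4,5,6,7,8,9}→8
  placing 0:a first → 12 extensions
  placing 1:d first → 12 extensions
total linear extensions = 24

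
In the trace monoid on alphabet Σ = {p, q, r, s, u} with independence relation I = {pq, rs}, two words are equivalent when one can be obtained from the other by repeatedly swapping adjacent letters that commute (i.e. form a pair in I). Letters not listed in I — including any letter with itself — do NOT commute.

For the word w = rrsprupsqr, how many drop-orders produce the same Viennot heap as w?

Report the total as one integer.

0(r) covers ∅
1(r) covers 0:r
2(s) covers ∅
3(p) covers 1:r, 2:s
4(r) covers 3:p
5(u) covers 4:r
6(p) covers 5:u
7(s) covers 6:p
8(q) covers 7:s
9(r) covers 8:q
floor of heap: 0:r, 2:s
completions by unplaced set U, small U first (add the entries for U minus each lowest piece of U):
  |U|=1: {9}:1
  |U|=2: {8,9}:1
  |U|=3: {7,8,9}:1
  |U|=4: {6,7,8,9}:1
  |U|=5: {5,6,7,8,9}:1
  |U|=6: {4,5,6,7,8,9}:1
  |U|=7: {3,4,5,6,7,8,9}:1
  |U|=8: {1,3,4,5,6,7,8,9}:1  {2,3,4,5,6,7,8,9}:1
  start at 0(r): 2
  start at 2(s): 1
sum over floor = 3

3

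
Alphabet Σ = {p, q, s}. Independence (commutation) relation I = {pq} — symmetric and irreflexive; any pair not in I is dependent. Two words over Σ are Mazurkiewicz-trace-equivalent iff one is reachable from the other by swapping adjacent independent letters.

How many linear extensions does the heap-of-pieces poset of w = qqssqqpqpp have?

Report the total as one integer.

20

piece 0:q — minimal
piece 1:q rests on {0:q}
piece 2:s rests on {1:q}
piece 3:s rests on {2:s}
piece 4:q rests on {3:s}
piece 5:q rests on {4:q}
piece 6:p rests on {3:s}
piece 7:q rests on {5:q}
piece 8:p rests on {6:p}
piece 9:p rests on {8:p}
minimal pieces: {0:q}
ways to finish when only these pieces remain (= sum over removing one remaining piece with nothing left below it):
  1 left: {7}→1  {9}→1
  2 left: {5,7}→1  {7,9}→2  {8,9}→1
  3 left: {4,5,7}→1  {5,7,9}→3  {6,8,9}→1  {7,8,9}→3
  4 left: {4,5,7,9}→4  {5,7,8,9}→6  {6,7,8,9}→4
  5 left: {4,5,7,8,9}→10  {5,6,7,8,9}→10
  6 left: {4,5,6,7,8,9}→20
  7 left: {3,4,5,6,7,8,9}→20
  8 left: {2,3,4,5,6,7,8,9}→20
  placing 0:q first → 20 extensions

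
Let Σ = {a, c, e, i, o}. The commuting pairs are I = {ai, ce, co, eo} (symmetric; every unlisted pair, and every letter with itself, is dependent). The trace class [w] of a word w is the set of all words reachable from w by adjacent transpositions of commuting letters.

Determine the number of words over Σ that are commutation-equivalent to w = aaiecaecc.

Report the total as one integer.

#0=a has no predecessor
#1=a depends on [0:a]
#2=i has no predecessor
#3=e depends on [1:a, 2:i]
#4=c depends on [1:a, 2:i]
#5=a depends on [3:e, 4:c]
#6=e depends on [5:a]
#7=c depends on [5:a]
#8=c depends on [7:c]
sources: [0:a, 2:i]
N(rest) = Σ N(rest − s) over sources s of rest; N(one piece) = 1:
  size 1 → [6]=1  [8]=1
  size 2 → [6,8]=2  [7,8]=1
  size 3 → [6,7,8]=3
  size 4 → [5,6,7,8]=3
  size 5 → [3,5,6,7,8]=3  [4,5,6,7,8]=3
  size 6 → [3,4,5,6,7,8]=6
  size 7 → [1,3,4,5,6,7,8]=6  [2,3,4,5,6,7,8]=6
  first=0(a) contributes 12
  first=2(i) contributes 6
|[w]| = 18

18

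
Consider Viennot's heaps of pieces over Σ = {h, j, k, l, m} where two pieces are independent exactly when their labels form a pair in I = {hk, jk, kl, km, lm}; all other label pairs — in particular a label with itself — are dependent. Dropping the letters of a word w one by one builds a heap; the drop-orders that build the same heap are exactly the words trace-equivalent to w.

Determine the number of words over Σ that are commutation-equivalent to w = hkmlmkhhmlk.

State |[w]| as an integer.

990

#0=h has no predecessor
#1=k has no predecessor
#2=m depends on [0:h]
#3=l depends on [0:h]
#4=m depends on [2:m]
#5=k depends on [1:k]
#6=h depends on [3:l, 4:m]
#7=h depends on [6:h]
#8=m depends on [7:h]
#9=l depends on [7:h]
#10=k depends on [5:k]
sources: [0:h, 1:k]
N(rest) = Σ N(rest − s) over sources s of rest; N(one piece) = 1:
  size 1 → [8]=1  [9]=1  [10]=1
  size 2 → [5,10]=1  [8,9]=2  [8,10]=2  [9,10]=2
  size 3 → [1,5,10]=1  [5,8,10]=3  [5,9,10]=3  [7,8,9]=2  [8,9,10]=6
  size 4 → [1,5,8,10]=4  [1,5,9,10]=4  [5,8,9,10]=12  [6,7,8,9]=2  [7,8,9,10]=8
  size 5 → [1,5,8,9,10]=20  [3,6,7,8,9]=2  [4,6,7,8,9]=2  [5,7,8,9,10]=20  [6,7,8,9,10]=10
  size 6 → [1,5,7,8,9,10]=40  [2,4,6,7,8,9]=2  [3,4,6,7,8,9]=4  [3,6,7,8,9,10]=12  [4,6,7,8,9,10]=12  [5,6,7,8,9,10]=30
  size 7 → [1,5,6,7,8,9,10]=70  [2,3,4,6,7,8,9]=6  [2,4,6,7,8,9,10]=14  [3,4,6,7,8,9,10]=28  [3,5,6,7,8,9,10]=42  [4,5,6,7,8,9,10]=42
  size 8 → [0,2,3,4,6,7,8,9]=6  [1,3,5,6,7,8,9,10]=112  [1,4,5,6,7,8,9,10]=112  [2,3,4,6,7,8,9,10]=48  [2,4,5,6,7,8,9,10]=56  [3,4,5,6,7,8,9,10]=112
  size 9 → [0,2,3,4,6,7,8,9,10]=54  [1,2,4,5,6,7,8,9,10]=168  [1,3,4,5,6,7,8,9,10]=336  [2,3,4,5,6,7,8,9,10]=216
  first=0(h) contributes 720
  first=1(k) contributes 270
|[w]| = 990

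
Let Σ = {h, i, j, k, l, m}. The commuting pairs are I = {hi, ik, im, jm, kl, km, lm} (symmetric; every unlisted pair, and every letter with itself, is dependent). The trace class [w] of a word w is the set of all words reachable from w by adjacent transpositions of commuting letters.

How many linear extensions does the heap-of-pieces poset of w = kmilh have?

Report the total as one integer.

12

#0=k has no predecessor
#1=m has no predecessor
#2=i has no predecessor
#3=l depends on [2:i]
#4=h depends on [0:k, 1:m, 3:l]
sources: [0:k, 1:m, 2:i]
N(rest) = Σ N(rest − s) over sources s of rest; N(one piece) = 1:
  size 1 → [4]=1
  size 2 → [0,4]=1  [1,4]=1  [3,4]=1
  size 3 → [0,1,4]=2  [0,3,4]=2  [1,3,4]=2  [2,3,4]=1
  first=0(k) contributes 3
  first=1(m) contributes 3
  first=2(i) contributes 6
|[w]| = 12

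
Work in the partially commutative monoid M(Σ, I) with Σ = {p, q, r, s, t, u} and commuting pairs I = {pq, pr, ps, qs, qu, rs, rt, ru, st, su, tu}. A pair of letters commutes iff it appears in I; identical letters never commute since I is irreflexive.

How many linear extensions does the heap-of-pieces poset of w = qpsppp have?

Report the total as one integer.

30

#0=q has no predecessor
#1=p has no predecessor
#2=s has no predecessor
#3=p depends on [1:p]
#4=p depends on [3:p]
#5=p depends on [4:p]
sources: [0:q, 1:p, 2:s]
N(rest) = Σ N(rest − s) over sources s of rest; N(one piece) = 1:
  size 1 → [0]=1  [2]=1  [5]=1
  size 2 → [0,2]=2  [0,5]=2  [2,5]=2  [4,5]=1
  size 3 → [0,2,5]=6  [0,4,5]=3  [2,4,5]=3  [3,4,5]=1
  size 4 → [0,2,4,5]=12  [0,3,4,5]=4  [1,3,4,5]=1  [2,3,4,5]=4
  first=0(q) contributes 5
  first=1(p) contributes 20
  first=2(s) contributes 5
|[w]| = 30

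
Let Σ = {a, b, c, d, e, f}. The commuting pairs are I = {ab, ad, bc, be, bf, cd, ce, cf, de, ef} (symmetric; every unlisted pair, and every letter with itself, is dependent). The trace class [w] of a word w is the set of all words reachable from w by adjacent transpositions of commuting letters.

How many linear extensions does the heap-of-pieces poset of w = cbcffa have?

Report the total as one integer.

36

drop 0:c onto floor
drop 1:b onto floor
drop 2:c onto {0:c}
drop 3:f onto floor
drop 4:f onto {3:f}
drop 5:a onto {2:c, 4:f}
ground layer = {0:c, 1:b, 3:f}
drop-orders for the pieces not yet dropped (sum over which currently-grounded one goes next):
  1 to go: {1} 1  {5} 1
  2 to go: {1,5} 2  {2,5} 1  {4,5} 1
  3 to go: {0,2,5} 1  {1,2,5} 3  {1,4,5} 3  {2,4,5} 2  {3,4,5} 1
  4 to go: {0,1,2,5} 4  {0,2,4,5} 3  {1,2,4,5} 8  {1,3,4,5} 4  {2,3,4,5} 3
  if 0:c drops first: 15 orders
  if 1:b drops first: 6 orders
  if 3:f drops first: 15 orders
heap linearizations: 36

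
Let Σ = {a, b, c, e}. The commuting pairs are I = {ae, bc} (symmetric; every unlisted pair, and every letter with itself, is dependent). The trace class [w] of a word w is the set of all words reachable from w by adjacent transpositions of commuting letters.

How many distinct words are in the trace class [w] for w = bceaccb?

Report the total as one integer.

drop 0:b onto floor
drop 1:c onto floor
drop 2:e onto {0:b, 1:c}
drop 3:a onto {0:b, 1:c}
drop 4:c onto {2:e, 3:a}
drop 5:c onto {4:c}
drop 6:b onto {2:e, 3:a}
ground layer = {0:b, 1:c}
drop-orders for the pieces not yet dropped (sum over which currently-grounded one goes next):
  1 to go: {5} 1  {6} 1
  2 to go: {4,5} 1  {5,6} 2
  3 to go: {4,5,6} 3
  4 to go: {2,4,5,6} 3  {3,4,5,6} 3
  5 to go: {2,3,4,5,6} 6
  if 0:b drops first: 6 orders
  if 1:c drops first: 6 orders
heap linearizations: 12

12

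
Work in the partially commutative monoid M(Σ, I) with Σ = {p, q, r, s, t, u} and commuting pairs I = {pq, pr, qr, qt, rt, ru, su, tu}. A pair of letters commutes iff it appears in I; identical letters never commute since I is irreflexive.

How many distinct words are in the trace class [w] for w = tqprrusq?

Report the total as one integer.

piece 0:t — minimal
piece 1:q — minimal
piece 2:p rests on {0:t}
piece 3:r — minimal
piece 4:r rests on {3:r}
piece 5:u rests on {1:q, 2:p}
piece 6:s rests on {1:q, 2:p, 4:r}
piece 7:q rests on {5:u, 6:s}
minimal pieces: {0:t, 1:q, 3:r}
ways to finish when only these pieces remain (= sum over removing one remaining piece with nothing left below it):
  1 left: {7}→1
  2 left: {5,7}→1  {6,7}→1
  3 left: {4,6,7}→1  {5,6,7}→2
  4 left: {1,5,6,7}→2  {2,5,6,7}→2  {3,4,6,7}→1  {4,5,6,7}→3
  5 left: {0,2,5,6,7}→2  {1,2,5,6,7}→4  {1,4,5,6,7}→5  {2,4,5,6,7}→5  {3,4,5,6,7}→4
  6 left: {0,1,2,5,6,7}→6  {0,2,4,5,6,7}→7  {1,2,4,5,6,7}→14  {1,3,4,5,6,7}→9  {2,3,4,5,6,7}→9
  placing 0:t first → 32 extensions
  placing 1:q first → 16 extensions
  placing 3:r first → 27 extensions
total linear extensions = 75

75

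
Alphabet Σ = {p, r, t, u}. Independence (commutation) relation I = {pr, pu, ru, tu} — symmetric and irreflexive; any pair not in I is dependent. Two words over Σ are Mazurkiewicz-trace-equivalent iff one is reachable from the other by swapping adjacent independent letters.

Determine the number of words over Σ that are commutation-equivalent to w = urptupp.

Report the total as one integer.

42

piece 0:u — minimal
piece 1:r — minimal
piece 2:p — minimal
piece 3:t rests on {1:r, 2:p}
piece 4:u rests on {0:u}
piece 5:p rests on {3:t}
piece 6:p rests on {5:p}
minimal pieces: {0:u, 1:r, 2:p}
ways to finish when only these pieces remain (= sum over removing one remaining piece with nothing left below it):
  1 left: {4}→1  {6}→1
  2 left: {0,4}→1  {4,6}→2  {5,6}→1
  3 left: {0,4,6}→3  {3,5,6}→1  {4,5,6}→3
  4 left: {0,4,5,6}→6  {1,3,5,6}→1  {2,3,5,6}→1  {3,4,5,6}→4
  5 left: {0,3,4,5,6}→10  {1,2,3,5,6}→2  {1,3,4,5,6}→5  {2,3,4,5,6}→5
  placing 0:u first → 12 extensions
  placing 1:r first → 15 extensions
  placing 2:p first → 15 extensions
total linear extensions = 42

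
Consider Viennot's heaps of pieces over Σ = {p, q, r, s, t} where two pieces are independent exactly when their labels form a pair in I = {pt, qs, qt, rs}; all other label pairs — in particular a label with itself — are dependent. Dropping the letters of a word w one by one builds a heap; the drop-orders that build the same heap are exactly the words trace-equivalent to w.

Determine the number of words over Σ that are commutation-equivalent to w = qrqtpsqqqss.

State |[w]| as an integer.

#0=q has no predecessor
#1=r depends on [0:q]
#2=q depends on [1:r]
#3=t depends on [1:r]
#4=p depends on [2:q]
#5=s depends on [3:t, 4:p]
#6=q depends on [4:p]
#7=q depends on [6:q]
#8=q depends on [7:q]
#9=s depends on [5:s]
#10=s depends on [9:s]
sources: [0:q]
N(rest) = Σ N(rest − s) over sources s of rest; N(one piece) = 1:
  size 1 → [8]=1  [10]=1
  size 2 → [7,8]=1  [8,10]=2  [9,10]=1
  size 3 → [5,9,10]=1  [6,7,8]=1  [7,8,10]=3  [8,9,10]=3
  size 4 → [3,5,9,10]=1  [5,8,9,10]=4  [6,7,8,10]=4  [7,8,9,10]=6
  size 5 → [3,5,8,9,10]=5  [5,7,8,9,10]=10  [6,7,8,9,10]=10
  size 6 → [3,5,7,8,9,10]=15  [5,6,7,8,9,10]=20
  size 7 → [3,5,6,7,8,9,10]=35  [4,5,6,7,8,9,10]=20
  size 8 → [2,4,5,6,7,8,9,10]=20  [3,4,5,6,7,8,9,10]=55
  size 9 → [2,3,4,5,6,7,8,9,10]=75
  first=0(q) contributes 75

75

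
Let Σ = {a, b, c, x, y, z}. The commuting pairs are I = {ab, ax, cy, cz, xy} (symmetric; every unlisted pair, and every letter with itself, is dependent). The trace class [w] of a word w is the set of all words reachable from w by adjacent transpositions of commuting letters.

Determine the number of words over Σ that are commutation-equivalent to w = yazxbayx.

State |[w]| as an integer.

7

0(y) covers ∅
1(a) covers 0:y
2(z) covers 1:a
3(x) covers 2:z
4(b) covers 3:x
5(a) covers 2:z
6(y) covers 4:b, 5:a
7(x) covers 4:b
floor of heap: 0:y
completions by unplaced set U, small U first (add the entries for U minus each lowest piece of U):
  |U|=1: {6}:1  {7}:1
  |U|=2: {5,6}:1  {6,7}:2
  |U|=3: {4,6,7}:2  {5,6,7}:3
  |U|=4: {3,4,6,7}:2  {4,5,6,7}:5
  |U|=5: {3,4,5,6,7}:7
  |U|=6: {2,3,4,5,6,7}:7
  start at 0(y): 7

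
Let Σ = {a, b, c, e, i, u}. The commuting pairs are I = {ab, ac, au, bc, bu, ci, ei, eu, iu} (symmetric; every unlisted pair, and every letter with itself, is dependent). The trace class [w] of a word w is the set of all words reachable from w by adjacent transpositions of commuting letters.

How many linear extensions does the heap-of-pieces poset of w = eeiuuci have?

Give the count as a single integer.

126

#0=e has no predecessor
#1=e depends on [0:e]
#2=i has no predecessor
#3=u has no predecessor
#4=u depends on [3:u]
#5=c depends on [1:e, 4:u]
#6=i depends on [2:i]
sources: [0:e, 2:i, 3:u]
N(rest) = Σ N(rest − s) over sources s of rest; N(one piece) = 1:
  size 1 → [5]=1  [6]=1
  size 2 → [1,5]=1  [2,6]=1  [4,5]=1  [5,6]=2
  size 3 → [0,1,5]=1  [1,4,5]=2  [1,5,6]=3  [2,5,6]=3  [3,4,5]=1  [4,5,6]=3
  size 4 → [0,1,4,5]=3  [0,1,5,6]=4  [1,2,5,6]=6  [1,3,4,5]=3  [1,4,5,6]=8  [2,4,5,6]=6  [3,4,5,6]=4
  size 5 → [0,1,2,5,6]=10  [0,1,3,4,5]=6  [0,1,4,5,6]=15  [1,2,4,5,6]=20  [1,3,4,5,6]=15  [2,3,4,5,6]=10
  first=0(e) contributes 45
  first=2(i) contributes 36
  first=3(u) contributes 45
|[w]| = 126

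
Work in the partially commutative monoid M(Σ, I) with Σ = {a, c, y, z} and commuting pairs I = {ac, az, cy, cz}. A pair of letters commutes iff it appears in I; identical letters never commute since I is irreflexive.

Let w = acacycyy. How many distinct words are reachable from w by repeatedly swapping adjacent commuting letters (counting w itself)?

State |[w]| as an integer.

56

#0=a has no predecessor
#1=c has no predecessor
#2=a depends on [0:a]
#3=c depends on [1:c]
#4=y depends on [2:a]
#5=c depends on [3:c]
#6=y depends on [4:y]
#7=y depends on [6:y]
sources: [0:a, 1:c]
N(rest) = Σ N(rest − s) over sources s of rest; N(one piece) = 1:
  size 1 → [5]=1  [7]=1
  size 2 → [3,5]=1  [5,7]=2  [6,7]=1
  size 3 → [1,3,5]=1  [3,5,7]=3  [4,6,7]=1  [5,6,7]=3
  size 4 → [1,3,5,7]=4  [2,4,6,7]=1  [3,5,6,7]=6  [4,5,6,7]=4
  size 5 → [0,2,4,6,7]=1  [1,3,5,6,7]=10  [2,4,5,6,7]=5  [3,4,5,6,7]=10
  size 6 → [0,2,4,5,6,7]=6  [1,3,4,5,6,7]=20  [2,3,4,5,6,7]=15
  first=0(a) contributes 35
  first=1(c) contributes 21
|[w]| = 56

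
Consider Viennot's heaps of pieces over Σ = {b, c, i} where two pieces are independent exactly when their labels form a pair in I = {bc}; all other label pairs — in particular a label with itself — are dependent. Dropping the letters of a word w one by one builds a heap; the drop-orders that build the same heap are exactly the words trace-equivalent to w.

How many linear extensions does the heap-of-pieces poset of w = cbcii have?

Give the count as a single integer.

piece 0:c — minimal
piece 1:b — minimal
piece 2:c rests on {0:c}
piece 3:i rests on {1:b, 2:c}
piece 4:i rests on {3:i}
minimal pieces: {0:c, 1:b}
ways to finish when only these pieces remain (= sum over removing one remaining piece with nothing left below it):
  1 left: {4}→1
  2 left: {3,4}→1
  3 left: {1,3,4}→1  {2,3,4}→1
  placing 0:c first → 2 extensions
  placing 1:b first → 1 extensions
total linear extensions = 3

3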